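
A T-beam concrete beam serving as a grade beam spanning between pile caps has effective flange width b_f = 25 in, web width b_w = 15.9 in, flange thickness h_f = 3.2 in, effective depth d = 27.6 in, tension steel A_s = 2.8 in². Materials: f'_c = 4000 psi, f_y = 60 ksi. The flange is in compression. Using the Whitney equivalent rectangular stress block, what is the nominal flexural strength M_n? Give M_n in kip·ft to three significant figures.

Tension: T = A_s f_y = 2.8 × 60 = 168 kips.
Try a within the flange: a = T/(0.85 f'_c b_f) = 168/(0.85 × 4 × 25) = 1.976 in.
Since a = 1.976 ≤ h_f = 3.2 in, the stress block lies entirely in the flange; analyse as a rectangular beam of width b_f.
M_n = T(d − a/2) = 168 × (27.6 − 0.988) = 4470.8 kip·in.
M_n = 4470.8/12 = 372.57 kip·ft.

M_n ≈ 373 kip·ft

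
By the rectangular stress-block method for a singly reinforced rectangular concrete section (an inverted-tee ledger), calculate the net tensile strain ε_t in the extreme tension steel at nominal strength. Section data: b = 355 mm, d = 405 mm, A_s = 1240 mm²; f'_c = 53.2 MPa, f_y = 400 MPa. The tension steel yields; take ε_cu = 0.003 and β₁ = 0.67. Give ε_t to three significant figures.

a = A_s f_y/(0.85 f'_c b) = 30.90 mm.
β₁ = 0.67, so c = a/β₁ = 30.90/0.67 = 46.12 mm.
From the linear strain diagram with ε_cu = 0.003: ε_t = 0.003 (d − c)/c = 0.003 × (405 − 46.12)/46.12 = 0.0233.
Since ε_t ≥ 0.005, the section is tension-controlled.

ε_t ≈ 0.0233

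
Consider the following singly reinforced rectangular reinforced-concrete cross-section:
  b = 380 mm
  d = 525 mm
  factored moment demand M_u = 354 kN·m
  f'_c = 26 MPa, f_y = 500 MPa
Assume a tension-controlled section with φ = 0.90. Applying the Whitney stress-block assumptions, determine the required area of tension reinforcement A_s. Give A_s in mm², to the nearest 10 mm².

A_s ≈ 1650 mm²

M_n = M_u/φ = 354/0.90 = 393.333 kN·m.
With M_n = 0.85 f'_c a b (d − a/2), solve the quadratic for a:
a = d − √(d² − 2M_n/(0.85 f'_c b)) = 525 − √(525² − 2 × 393.333×10⁶/(0.85 × 26 × 380)) = 98.44 mm.
A_s = 0.85 f'_c a b / f_y = 0.85 × 26 × 98.44 × 380 / 500 = 1653.4 mm².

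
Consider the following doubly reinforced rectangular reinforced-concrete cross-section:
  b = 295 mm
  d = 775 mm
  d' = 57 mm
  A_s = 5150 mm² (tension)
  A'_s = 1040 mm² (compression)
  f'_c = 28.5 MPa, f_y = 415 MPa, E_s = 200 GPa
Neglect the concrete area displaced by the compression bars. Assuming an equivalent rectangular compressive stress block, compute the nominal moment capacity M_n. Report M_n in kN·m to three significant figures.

Assume both tension and compression steel yield.
Net tension couple steel: A_s − A'_s = 4110 mm².
a = (A_s − A'_s) f_y / (0.85 f'_c b) = 1705650/(0.85 × 28.5 × 295) = 238.67 mm.
c = a/β₁ = 238.67/0.846 = 282.12 mm; ε'_s = 0.003(c − d')/c = 0.0024 ≥ f_y/E_s = 0.0021, so compression steel does yield.
M_n = (A_s − A'_s) f_y (d − a/2) + A'_s f_y (d − d') = [1705650 × (775 − 119.335) + 431600 × (775 − 57)] × 10⁻⁶ = 1118.34 + 309.89 = 1428.23 kN·m.

M_n ≈ 1430 kN·m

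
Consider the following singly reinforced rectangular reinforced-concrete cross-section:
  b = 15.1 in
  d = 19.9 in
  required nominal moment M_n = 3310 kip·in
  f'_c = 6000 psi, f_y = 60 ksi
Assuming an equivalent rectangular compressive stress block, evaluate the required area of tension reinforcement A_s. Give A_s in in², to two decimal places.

From M_n = 0.85 f'_c a b (d − a/2):
a = d − √(d² − 2M_n/(0.85 f'_c b)) = 19.9 − √(19.9² − 2 × 3310/(0.85 × 6 × 15.1)) = 2.292 in.
A_s = 0.85 f'_c a b / f_y = 0.85 × 6 × 2.292 × 15.1 / 60 = 2.942 in².

A_s ≈ 2.94 in²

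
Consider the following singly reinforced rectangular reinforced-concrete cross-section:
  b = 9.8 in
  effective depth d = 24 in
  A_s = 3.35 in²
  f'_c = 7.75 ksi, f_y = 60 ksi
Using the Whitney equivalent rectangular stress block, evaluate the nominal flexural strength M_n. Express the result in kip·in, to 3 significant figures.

T = A_s f_y = 3.35 × 60 = 201 kips.
a = T/(0.85 f'_c b) = 201/(0.85 × 7.75 × 9.8) = 3.114 in.
M_n = T(d − a/2) = 201 × (24 − 1.557) = 4511.0 kip·in.

M_n ≈ 4510 kip·in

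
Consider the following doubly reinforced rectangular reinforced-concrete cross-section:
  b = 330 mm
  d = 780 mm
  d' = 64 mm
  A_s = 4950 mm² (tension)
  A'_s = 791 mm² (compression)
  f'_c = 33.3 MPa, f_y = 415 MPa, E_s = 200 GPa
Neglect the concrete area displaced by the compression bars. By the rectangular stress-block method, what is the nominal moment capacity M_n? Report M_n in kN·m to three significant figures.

M_n ≈ 1420 kN·m

Assume both tension and compression steel yield.
Net tension couple steel: A_s − A'_s = 4159 mm².
a = (A_s − A'_s) f_y / (0.85 f'_c b) = 1725985/(0.85 × 33.3 × 330) = 184.78 mm.
c = a/β₁ = 184.78/0.812 = 227.56 mm; ε'_s = 0.003(c − d')/c = 0.0022 ≥ f_y/E_s = 0.0021, so compression steel does yield.
M_n = (A_s − A'_s) f_y (d − a/2) + A'_s f_y (d − d') = [1725985 × (780 − 92.39) + 328265 × (780 − 64)] × 10⁻⁶ = 1186.80 + 235.04 = 1421.84 kN·m.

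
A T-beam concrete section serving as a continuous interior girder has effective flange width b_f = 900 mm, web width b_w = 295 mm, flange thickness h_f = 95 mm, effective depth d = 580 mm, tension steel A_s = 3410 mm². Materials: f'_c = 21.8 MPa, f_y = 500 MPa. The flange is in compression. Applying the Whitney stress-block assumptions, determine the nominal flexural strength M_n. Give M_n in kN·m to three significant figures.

M_n ≈ 901 kN·m

Tension: T = A_s f_y = 3410 × 500 = 1705000 N.
Try a within the flange: a = T/(0.85 f'_c b_f) = 1705000/(0.85 × 21.8 × 900) = 102.24 mm.
a = 102.24 > h_f = 95 mm: the block extends into the web. Split into flange-overhang and web parts.
C_f = 0.85 f'_c (b_f − b_w) h_f = 0.85 × 21.8 × (900 − 295) × 95 = 1065012 N.
Remaining web compression depth: a_w = (T − C_f)/(0.85 f'_c b_w) = (1705000 − 1065012)/(0.85 × 21.8 × 295) = 117.08 mm.
M_n = C_f(d − h_f/2) + (T − C_f)(d − a_w/2) = 1065012 × (580 − 47.5) + 639988 × (580 − 58.54) = 567.12 + 333.73 = 900.85 × 10⁶ N·mm.
M_n = 900.85 kN·m.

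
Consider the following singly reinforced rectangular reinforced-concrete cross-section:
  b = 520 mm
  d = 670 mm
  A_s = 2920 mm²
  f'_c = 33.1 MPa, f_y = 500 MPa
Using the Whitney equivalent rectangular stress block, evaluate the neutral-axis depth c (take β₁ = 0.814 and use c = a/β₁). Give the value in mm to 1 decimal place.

T = A_s f_y = 2920 × 500 = 1460000 N = 1460 kN.
Setting C = 0.85 f'_c a b equal to T: a = 1460000/(0.85 × 33.1 × 520) = 99.794 mm.
With β₁ = 0.814, c = a/β₁ = 99.794/0.814 = 122.6 mm.

c ≈ 122.6 mm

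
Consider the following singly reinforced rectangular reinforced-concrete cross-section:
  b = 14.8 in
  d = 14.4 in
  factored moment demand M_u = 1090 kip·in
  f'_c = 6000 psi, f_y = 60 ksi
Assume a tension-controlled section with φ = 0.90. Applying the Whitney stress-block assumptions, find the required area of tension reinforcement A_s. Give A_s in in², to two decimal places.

M_n = M_u/φ = 1090/0.90 = 1211.11 kip·in.
From M_n = 0.85 f'_c a b (d − a/2):
a = d − √(d² − 2M_n/(0.85 f'_c b)) = 14.4 − √(14.4² − 2 × 1211.11/(0.85 × 6 × 14.8)) = 1.161 in.
A_s = 0.85 f'_c a b / f_y = 0.85 × 6 × 1.161 × 14.8 / 60 = 1.461 in².

A_s ≈ 1.46 in²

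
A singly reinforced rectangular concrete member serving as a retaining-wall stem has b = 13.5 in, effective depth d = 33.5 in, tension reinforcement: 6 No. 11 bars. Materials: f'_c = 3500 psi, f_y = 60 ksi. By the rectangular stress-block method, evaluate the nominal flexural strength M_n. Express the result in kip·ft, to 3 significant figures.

A_s = 6 × 1.56 = 9.36 in².
T = A_s f_y = 9.36 × 60 = 561.6 kips.
a = T/(0.85 f'_c b) = 561.6/(0.85 × 3.5 × 13.5) = 13.983 in.
M_n = T(d − a/2) = 561.6 × (33.5 − 6.9915) = 14887.2 kip·in = 14887.2/12 = 1240.60 kip·ft.

M_n ≈ 1240 kip·ft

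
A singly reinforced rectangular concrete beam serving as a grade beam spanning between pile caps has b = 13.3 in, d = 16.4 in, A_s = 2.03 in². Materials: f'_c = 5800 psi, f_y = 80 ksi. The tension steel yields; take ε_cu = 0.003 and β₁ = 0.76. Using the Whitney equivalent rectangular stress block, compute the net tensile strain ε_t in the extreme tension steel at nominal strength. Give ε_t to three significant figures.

a = A_s f_y/(0.85 f'_c b) = 2.477 in.
β₁ = 0.76, so c = a/β₁ = 2.477/0.76 = 3.259 in.
From the linear strain diagram with ε_cu = 0.003: ε_t = 0.003 (d − c)/c = 0.003 × (16.4 − 3.259)/3.259 = 0.0121.
Since ε_t ≥ 0.005, the section is tension-controlled.

ε_t ≈ 0.0121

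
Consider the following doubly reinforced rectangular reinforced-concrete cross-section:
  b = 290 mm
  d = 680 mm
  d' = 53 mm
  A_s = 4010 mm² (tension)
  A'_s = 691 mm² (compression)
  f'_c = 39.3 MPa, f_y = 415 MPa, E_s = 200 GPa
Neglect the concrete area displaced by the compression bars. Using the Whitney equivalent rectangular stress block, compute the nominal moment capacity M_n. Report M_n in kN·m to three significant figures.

Assume both tension and compression steel yield.
Net tension couple steel: A_s − A'_s = 3319 mm².
a = (A_s − A'_s) f_y / (0.85 f'_c b) = 1377385/(0.85 × 39.3 × 290) = 142.18 mm.
c = a/β₁ = 142.18/0.769 = 184.89 mm; ε'_s = 0.003(c − d')/c = 0.0021 ≥ f_y/E_s = 0.0021, so compression steel does yield.
M_n = (A_s − A'_s) f_y (d − a/2) + A'_s f_y (d − d') = [1377385 × (680 − 71.09) + 286765 × (680 − 53)] × 10⁻⁶ = 838.70 + 179.80 = 1018.50 kN·m.

M_n ≈ 1020 kN·m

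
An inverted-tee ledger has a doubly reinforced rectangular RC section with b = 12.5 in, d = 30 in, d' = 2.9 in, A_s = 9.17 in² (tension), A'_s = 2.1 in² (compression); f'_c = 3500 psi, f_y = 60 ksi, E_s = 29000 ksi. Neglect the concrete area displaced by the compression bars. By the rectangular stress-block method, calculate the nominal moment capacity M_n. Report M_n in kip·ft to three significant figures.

Assume both steels yield.
a = (A_s − A'_s) f_y/(0.85 f'_c b) = (9.17 − 2.1) × 60/(0.85 × 3.5 × 12.5) = 11.407 in.
c = a/β₁ = 11.407/0.85 = 13.420 in; ε'_s = 0.003(c − d')/c = 0.0024 ≥ ε_y = 0.0021, so the compression steel yields.
M_n = (A_s − A'_s) f_y (d − a/2) + A'_s f_y (d − d') = 424.2 × (30 − 5.7035) + 126 × (30 − 2.9) = 10306.6 + 3414.6 = 13721.2 kip·in = 13721.2/12 = 1143.43 kip·ft.

M_n ≈ 1140 kip·ft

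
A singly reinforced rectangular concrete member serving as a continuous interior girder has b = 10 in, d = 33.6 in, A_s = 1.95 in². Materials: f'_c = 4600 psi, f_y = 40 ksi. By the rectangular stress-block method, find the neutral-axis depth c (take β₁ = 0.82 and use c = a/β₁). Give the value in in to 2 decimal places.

T = A_s f_y = 1.95 × 40 = 78 kips.
a = T/(0.85 f'_c b) = 78/(0.85 × 4.6 × 10) = 1.9949 in.
With β₁ = 0.82, c = a/β₁ = 1.9949/0.82 = 2.43 in.

c ≈ 2.43 in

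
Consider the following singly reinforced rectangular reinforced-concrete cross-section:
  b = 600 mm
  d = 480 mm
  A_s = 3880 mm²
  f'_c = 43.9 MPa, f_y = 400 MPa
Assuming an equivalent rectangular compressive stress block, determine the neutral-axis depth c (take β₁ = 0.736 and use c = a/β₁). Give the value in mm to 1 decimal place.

c ≈ 94.2 mm

T = A_s f_y = 3880 × 400 = 1552000 N = 1552 kN.
Setting C = 0.85 f'_c a b equal to T: a = 1552000/(0.85 × 43.9 × 600) = 69.320 mm.
With β₁ = 0.736, c = a/β₁ = 69.320/0.736 = 94.2 mm.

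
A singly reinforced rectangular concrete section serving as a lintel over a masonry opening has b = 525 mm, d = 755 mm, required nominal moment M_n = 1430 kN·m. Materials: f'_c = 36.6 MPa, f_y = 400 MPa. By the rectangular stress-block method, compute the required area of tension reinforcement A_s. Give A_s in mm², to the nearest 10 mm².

A_s ≈ 5170 mm²

With M_n = 0.85 f'_c a b (d − a/2), solve the quadratic for a:
a = d − √(d² − 2M_n/(0.85 f'_c b)) = 755 − √(755² − 2 × 1430×10⁶/(0.85 × 36.6 × 525)) = 126.58 mm.
A_s = 0.85 f'_c a b / f_y = 0.85 × 36.6 × 126.58 × 525 / 400 = 5168.5 mm².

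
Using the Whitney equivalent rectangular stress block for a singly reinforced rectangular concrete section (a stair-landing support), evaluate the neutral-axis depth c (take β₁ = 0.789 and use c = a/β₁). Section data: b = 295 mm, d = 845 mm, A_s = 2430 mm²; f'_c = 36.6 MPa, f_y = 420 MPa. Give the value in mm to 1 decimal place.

T = A_s f_y = 2430 × 420 = 1020600 N = 1020.6 kN.
Setting C = 0.85 f'_c a b equal to T: a = 1020600/(0.85 × 36.6 × 295) = 111.207 mm.
With β₁ = 0.789, c = a/β₁ = 111.207/0.789 = 140.9 mm.

c ≈ 140.9 mm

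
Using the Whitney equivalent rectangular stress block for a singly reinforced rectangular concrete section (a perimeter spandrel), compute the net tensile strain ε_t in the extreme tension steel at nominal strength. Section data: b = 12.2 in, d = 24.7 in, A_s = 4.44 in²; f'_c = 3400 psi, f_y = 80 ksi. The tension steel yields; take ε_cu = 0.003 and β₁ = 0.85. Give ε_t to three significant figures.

ε_t ≈ 0.00325

a = A_s f_y/(0.85 f'_c b) = 10.074 in.
β₁ = 0.85, so c = a/β₁ = 10.074/0.85 = 11.852 in.
From the linear strain diagram with ε_cu = 0.003: ε_t = 0.003 (d − c)/c = 0.003 × (24.7 − 11.852)/11.852 = 0.00325.
ε_t < 0.004 — the section is over-reinforced for flexure under ACI limits.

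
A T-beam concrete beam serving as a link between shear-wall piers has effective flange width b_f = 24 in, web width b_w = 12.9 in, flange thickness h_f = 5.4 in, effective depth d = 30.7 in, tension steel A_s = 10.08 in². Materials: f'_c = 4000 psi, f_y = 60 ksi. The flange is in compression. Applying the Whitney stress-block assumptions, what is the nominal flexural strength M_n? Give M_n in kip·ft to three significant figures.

M_n ≈ 1350 kip·ft

Tension: T = A_s f_y = 10.08 × 60 = 604.8 kips.
Try a within the flange: a = T/(0.85 f'_c b_f) = 604.8/(0.85 × 4 × 24) = 7.412 in.
a = 7.412 > h_f = 5.4 in: the block extends into the web. Split into flange-overhang and web parts.
C_f = 0.85 f'_c (b_f − b_w) h_f = 0.85 × 4 × (24 − 12.9) × 5.4 = 203.8 kips.
Remaining web compression depth: a_w = (T − C_f)/(0.85 f'_c b_w) = (604.8 − 203.8)/(0.85 × 4 × 12.9) = 9.143 in.
M_n = C_f(d − h_f/2) + (T − C_f)(d − a_w/2) = 203.8 × (30.7 − 2.7) + 401 × (30.7 − 4.5715) = 5706.4 + 10477.5 = 16183.9 kip·in.
M_n = 16183.9/12 = 1348.66 kip·ft.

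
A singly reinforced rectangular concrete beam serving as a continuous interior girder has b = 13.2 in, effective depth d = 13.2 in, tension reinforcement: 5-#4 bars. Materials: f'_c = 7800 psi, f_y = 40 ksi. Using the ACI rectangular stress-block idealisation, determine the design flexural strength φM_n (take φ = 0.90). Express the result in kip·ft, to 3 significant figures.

A_s = 5 × 0.2 = 1 in².
T = A_s f_y = 1 × 40 = 40 kips.
a = T/(0.85 f'_c b) = 40/(0.85 × 7.8 × 13.2) = 0.457 in.
M_n = T(d − a/2) = 40 × (13.2 − 0.2285) = 518.9 kip·in = 518.9/12 = 43.24 kip·ft.
φM_n = 0.90 × 43.24 = 38.92 kip·ft.

φM_n ≈ 38.9 kip·ft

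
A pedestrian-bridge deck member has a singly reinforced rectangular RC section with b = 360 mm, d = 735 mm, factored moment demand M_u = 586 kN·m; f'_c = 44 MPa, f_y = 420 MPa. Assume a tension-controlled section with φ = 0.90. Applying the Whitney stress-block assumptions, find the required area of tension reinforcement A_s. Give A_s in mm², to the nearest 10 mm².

M_n = M_u/φ = 586/0.90 = 651.111 kN·m.
With M_n = 0.85 f'_c a b (d − a/2), solve the quadratic for a:
a = d − √(d² − 2M_n/(0.85 f'_c b)) = 735 − √(735² − 2 × 651.111×10⁶/(0.85 × 44 × 360)) = 69.04 mm.
A_s = 0.85 f'_c a b / f_y = 0.85 × 44 × 69.04 × 360 / 420 = 2213.2 mm².

A_s ≈ 2210 mm²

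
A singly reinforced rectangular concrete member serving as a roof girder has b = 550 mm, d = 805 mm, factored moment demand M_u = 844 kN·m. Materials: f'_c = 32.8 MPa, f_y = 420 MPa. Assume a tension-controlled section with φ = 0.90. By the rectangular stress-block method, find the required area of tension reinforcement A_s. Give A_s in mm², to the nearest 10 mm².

M_n = M_u/φ = 844/0.90 = 937.778 kN·m.
With M_n = 0.85 f'_c a b (d − a/2), solve the quadratic for a:
a = d − √(d² − 2M_n/(0.85 f'_c b)) = 805 − √(805² − 2 × 937.778×10⁶/(0.85 × 32.8 × 550)) = 79.94 mm.
A_s = 0.85 f'_c a b / f_y = 0.85 × 32.8 × 79.94 × 550 / 420 = 2918.6 mm².

A_s ≈ 2920 mm²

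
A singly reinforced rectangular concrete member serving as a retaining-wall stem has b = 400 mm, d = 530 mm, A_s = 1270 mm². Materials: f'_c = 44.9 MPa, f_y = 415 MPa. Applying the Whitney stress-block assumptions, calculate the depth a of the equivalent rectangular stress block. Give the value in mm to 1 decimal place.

T = A_s f_y = 1270 × 415 = 527050 N = 527.05 kN.
Setting C = 0.85 f'_c a b equal to T: a = 527050/(0.85 × 44.9 × 400) = 34.5 mm.

a ≈ 34.5 mm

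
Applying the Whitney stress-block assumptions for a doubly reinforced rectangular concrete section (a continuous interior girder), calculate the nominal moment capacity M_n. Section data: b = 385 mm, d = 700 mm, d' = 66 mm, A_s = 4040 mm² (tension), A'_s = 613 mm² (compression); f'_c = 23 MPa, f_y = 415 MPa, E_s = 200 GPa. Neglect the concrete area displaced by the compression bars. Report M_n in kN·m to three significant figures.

M_n ≈ 1020 kN·m

Assume both tension and compression steel yield.
Net tension couple steel: A_s − A'_s = 3427 mm².
a = (A_s − A'_s) f_y / (0.85 f'_c b) = 1422205/(0.85 × 23 × 385) = 188.95 mm.
c = a/β₁ = 188.95/0.85 = 222.29 mm; ε'_s = 0.003(c − d')/c = 0.0021 ≥ f_y/E_s = 0.0021, so compression steel does yield.
M_n = (A_s − A'_s) f_y (d − a/2) + A'_s f_y (d − d') = [1422205 × (700 − 94.475) + 254395 × (700 − 66)] × 10⁻⁶ = 861.18 + 161.29 = 1022.47 kN·m.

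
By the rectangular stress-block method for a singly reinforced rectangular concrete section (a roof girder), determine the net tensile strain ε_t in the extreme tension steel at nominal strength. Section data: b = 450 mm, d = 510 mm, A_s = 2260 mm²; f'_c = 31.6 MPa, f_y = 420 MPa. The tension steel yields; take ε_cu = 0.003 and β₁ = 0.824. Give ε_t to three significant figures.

ε_t ≈ 0.0131

a = A_s f_y/(0.85 f'_c b) = 78.53 mm.
β₁ = 0.824, so c = a/β₁ = 78.53/0.824 = 95.30 mm.
From the linear strain diagram with ε_cu = 0.003: ε_t = 0.003 (d − c)/c = 0.003 × (510 − 95.30)/95.30 = 0.0131.
Since ε_t ≥ 0.005, the section is tension-controlled.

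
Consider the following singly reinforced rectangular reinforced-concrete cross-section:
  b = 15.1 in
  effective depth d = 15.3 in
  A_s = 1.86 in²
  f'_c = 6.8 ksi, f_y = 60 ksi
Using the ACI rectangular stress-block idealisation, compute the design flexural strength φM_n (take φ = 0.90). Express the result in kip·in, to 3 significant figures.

T = A_s f_y = 1.86 × 60 = 111.6 kips.
a = T/(0.85 f'_c b) = 111.6/(0.85 × 6.8 × 15.1) = 1.279 in.
M_n = T(d − a/2) = 111.6 × (15.3 − 0.6395) = 1636.1 kip·in.
φM_n = 0.90 × 1636.1 = 1472.5 kip·in.

φM_n ≈ 1470 kip·in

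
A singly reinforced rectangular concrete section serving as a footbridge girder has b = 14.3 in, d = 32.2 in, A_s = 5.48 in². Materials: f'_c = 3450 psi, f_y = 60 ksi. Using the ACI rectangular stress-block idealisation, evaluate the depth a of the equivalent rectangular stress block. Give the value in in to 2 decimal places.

T = A_s f_y = 5.48 × 60 = 328.8 kips.
a = T/(0.85 f'_c b) = 328.8/(0.85 × 3.45 × 14.3) = 7.84 in.

a ≈ 7.84 in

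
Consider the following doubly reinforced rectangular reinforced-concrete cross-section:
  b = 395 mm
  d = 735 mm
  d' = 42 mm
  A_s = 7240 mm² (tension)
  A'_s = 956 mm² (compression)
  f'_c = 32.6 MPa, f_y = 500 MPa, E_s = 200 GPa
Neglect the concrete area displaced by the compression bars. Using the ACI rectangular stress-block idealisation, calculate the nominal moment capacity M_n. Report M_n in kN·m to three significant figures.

M_n ≈ 2190 kN·m

Assume both tension and compression steel yield.
Net tension couple steel: A_s − A'_s = 6284 mm².
a = (A_s − A'_s) f_y / (0.85 f'_c b) = 3142000/(0.85 × 32.6 × 395) = 287.06 mm.
c = a/β₁ = 287.06/0.817 = 351.36 mm; ε'_s = 0.003(c − d')/c = 0.0026 ≥ f_y/E_s = 0.0025, so compression steel does yield.
M_n = (A_s − A'_s) f_y (d − a/2) + A'_s f_y (d − d') = [3142000 × (735 − 143.53) + 478000 × (735 − 42)] × 10⁻⁶ = 1858.40 + 331.25 = 2189.65 kN·m.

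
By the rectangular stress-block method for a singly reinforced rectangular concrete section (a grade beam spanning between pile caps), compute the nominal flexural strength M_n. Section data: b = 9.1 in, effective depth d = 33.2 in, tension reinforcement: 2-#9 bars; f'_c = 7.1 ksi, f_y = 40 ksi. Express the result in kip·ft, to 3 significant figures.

M_n ≈ 216 kip·ft

A_s = 2 × 1 = 2 in².
T = A_s f_y = 2 × 40 = 80 kips.
a = T/(0.85 f'_c b) = 80/(0.85 × 7.1 × 9.1) = 1.457 in.
M_n = T(d − a/2) = 80 × (33.2 − 0.7285) = 2597.7 kip·in = 2597.7/12 = 216.48 kip·ft.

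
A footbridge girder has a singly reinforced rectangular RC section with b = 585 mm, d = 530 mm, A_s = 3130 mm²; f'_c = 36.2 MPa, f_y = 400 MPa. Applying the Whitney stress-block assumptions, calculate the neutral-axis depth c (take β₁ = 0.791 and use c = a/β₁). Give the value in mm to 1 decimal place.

T = A_s f_y = 3130 × 400 = 1252000 N = 1252 kN.
Setting C = 0.85 f'_c a b equal to T: a = 1252000/(0.85 × 36.2 × 585) = 69.554 mm.
With β₁ = 0.791, c = a/β₁ = 69.554/0.791 = 87.9 mm.

c ≈ 87.9 mm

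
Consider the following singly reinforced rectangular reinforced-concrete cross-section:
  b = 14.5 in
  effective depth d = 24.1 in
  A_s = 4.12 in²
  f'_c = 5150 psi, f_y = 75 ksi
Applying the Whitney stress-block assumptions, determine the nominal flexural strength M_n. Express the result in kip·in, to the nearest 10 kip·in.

T = A_s f_y = 4.12 × 75 = 309 kips.
a = T/(0.85 f'_c b) = 309/(0.85 × 5.15 × 14.5) = 4.868 in.
M_n = T(d − a/2) = 309 × (24.1 − 2.434) = 6694.8 kip·in.

M_n ≈ 6690 kip·in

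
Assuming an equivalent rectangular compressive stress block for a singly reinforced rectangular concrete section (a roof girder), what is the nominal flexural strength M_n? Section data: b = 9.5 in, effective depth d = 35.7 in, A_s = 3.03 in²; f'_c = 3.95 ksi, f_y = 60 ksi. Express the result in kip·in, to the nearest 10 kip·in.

T = A_s f_y = 3.03 × 60 = 181.8 kips.
a = T/(0.85 f'_c b) = 181.8/(0.85 × 3.95 × 9.5) = 5.700 in.
M_n = T(d − a/2) = 181.8 × (35.7 − 2.85) = 5972.1 kip·in.

M_n ≈ 5970 kip·in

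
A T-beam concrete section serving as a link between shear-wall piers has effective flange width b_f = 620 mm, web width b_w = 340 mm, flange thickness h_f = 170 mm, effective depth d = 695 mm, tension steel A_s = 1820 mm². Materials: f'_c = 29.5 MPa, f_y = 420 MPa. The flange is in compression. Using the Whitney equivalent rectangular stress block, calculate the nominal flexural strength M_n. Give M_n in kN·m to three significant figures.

Tension: T = A_s f_y = 1820 × 420 = 764400 N.
Try a within the flange: a = T/(0.85 f'_c b_f) = 764400/(0.85 × 29.5 × 620) = 49.17 mm.
Since a = 49.17 ≤ h_f = 170 mm, the stress block lies entirely in the flange; analyse as a rectangular beam of width b_f.
M_n = T(d − a/2) = 764400 × (695 − 24.585) = 512.47 × 10⁶ N·mm.
M_n = 512.47 kN·m.

M_n ≈ 512 kN·m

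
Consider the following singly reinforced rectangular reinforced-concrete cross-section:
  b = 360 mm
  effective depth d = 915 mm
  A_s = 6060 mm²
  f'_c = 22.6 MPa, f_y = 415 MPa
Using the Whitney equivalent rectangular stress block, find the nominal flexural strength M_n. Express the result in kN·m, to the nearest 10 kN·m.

T = A_s f_y = 6060 × 415 = 2514900 N = 2514.9 kN.
From C = T: a = T/(0.85 f'_c b) = 2514900/(0.85 × 22.6 × 360) = 363.66 mm.
M_n = T(d − a/2) = 2514.9 kN × (915 − 181.83) mm = 1843.85 kN·m.

M_n ≈ 1840 kN·m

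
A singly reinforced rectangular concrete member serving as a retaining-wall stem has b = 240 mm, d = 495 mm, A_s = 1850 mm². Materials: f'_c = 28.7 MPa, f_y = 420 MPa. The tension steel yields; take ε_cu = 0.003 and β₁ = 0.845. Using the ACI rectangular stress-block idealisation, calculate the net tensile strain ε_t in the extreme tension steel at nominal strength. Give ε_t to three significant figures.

a = A_s f_y/(0.85 f'_c b) = 132.71 mm.
β₁ = 0.845, so c = a/β₁ = 132.71/0.845 = 157.05 mm.
From the linear strain diagram with ε_cu = 0.003: ε_t = 0.003 (d − c)/c = 0.003 × (495 − 157.05)/157.05 = 0.00646.
Since ε_t ≥ 0.005, the section is tension-controlled.

ε_t ≈ 0.00646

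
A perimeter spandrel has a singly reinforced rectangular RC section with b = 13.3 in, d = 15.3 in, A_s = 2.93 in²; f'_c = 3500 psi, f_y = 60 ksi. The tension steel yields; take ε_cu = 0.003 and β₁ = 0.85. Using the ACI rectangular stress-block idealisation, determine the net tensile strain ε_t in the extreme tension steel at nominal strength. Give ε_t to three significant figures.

a = A_s f_y/(0.85 f'_c b) = 4.443 in.
β₁ = 0.85, so c = a/β₁ = 4.443/0.85 = 5.227 in.
From the linear strain diagram with ε_cu = 0.003: ε_t = 0.003 (d − c)/c = 0.003 × (15.3 − 5.227)/5.227 = 0.00578.
Since ε_t ≥ 0.005, the section is tension-controlled.

ε_t ≈ 0.00578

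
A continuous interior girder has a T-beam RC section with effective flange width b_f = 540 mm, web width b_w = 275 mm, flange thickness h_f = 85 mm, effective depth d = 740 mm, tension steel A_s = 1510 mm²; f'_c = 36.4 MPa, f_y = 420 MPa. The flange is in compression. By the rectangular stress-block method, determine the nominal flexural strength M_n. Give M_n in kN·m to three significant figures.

Tension: T = A_s f_y = 1510 × 420 = 634200 N.
Try a within the flange: a = T/(0.85 f'_c b_f) = 634200/(0.85 × 36.4 × 540) = 37.96 mm.
Since a = 37.96 ≤ h_f = 85 mm, the stress block lies entirely in the flange; analyse as a rectangular beam of width b_f.
M_n = T(d − a/2) = 634200 × (740 − 18.98) = 457.27 × 10⁶ N·mm.
M_n = 457.27 kN·m.

M_n ≈ 457 kN·m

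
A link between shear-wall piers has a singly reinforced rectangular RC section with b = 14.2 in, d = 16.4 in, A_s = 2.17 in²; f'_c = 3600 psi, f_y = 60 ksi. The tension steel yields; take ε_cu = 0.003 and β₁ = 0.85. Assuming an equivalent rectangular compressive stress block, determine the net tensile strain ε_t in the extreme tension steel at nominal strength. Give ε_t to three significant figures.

ε_t ≈ 0.0110

a = A_s f_y/(0.85 f'_c b) = 2.996 in.
β₁ = 0.85, so c = a/β₁ = 2.996/0.85 = 3.525 in.
From the linear strain diagram with ε_cu = 0.003: ε_t = 0.003 (d − c)/c = 0.003 × (16.4 − 3.525)/3.525 = 0.0110.
Since ε_t ≥ 0.005, the section is tension-controlled.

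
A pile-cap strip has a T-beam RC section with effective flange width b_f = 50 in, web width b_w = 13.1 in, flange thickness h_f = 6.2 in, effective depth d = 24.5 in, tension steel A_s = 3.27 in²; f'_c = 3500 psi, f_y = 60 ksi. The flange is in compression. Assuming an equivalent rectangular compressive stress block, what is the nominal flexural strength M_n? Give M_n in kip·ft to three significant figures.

Tension: T = A_s f_y = 3.27 × 60 = 196.2 kips.
Try a within the flange: a = T/(0.85 f'_c b_f) = 196.2/(0.85 × 3.5 × 50) = 1.319 in.
Since a = 1.319 ≤ h_f = 6.2 in, the stress block lies entirely in the flange; analyse as a rectangular beam of width b_f.
M_n = T(d − a/2) = 196.2 × (24.5 − 0.6595) = 4677.5 kip·in.
M_n = 4677.5/12 = 389.79 kip·ft.

M_n ≈ 390 kip·ft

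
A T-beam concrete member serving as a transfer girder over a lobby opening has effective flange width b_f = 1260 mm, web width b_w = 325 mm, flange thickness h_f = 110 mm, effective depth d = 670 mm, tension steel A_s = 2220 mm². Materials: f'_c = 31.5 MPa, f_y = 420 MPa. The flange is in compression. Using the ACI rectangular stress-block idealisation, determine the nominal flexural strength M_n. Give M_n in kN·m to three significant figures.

M_n ≈ 612 kN·m

Tension: T = A_s f_y = 2220 × 420 = 932400 N.
Try a within the flange: a = T/(0.85 f'_c b_f) = 932400/(0.85 × 31.5 × 1260) = 27.64 mm.
Since a = 27.64 ≤ h_f = 110 mm, the stress block lies entirely in the flange; analyse as a rectangular beam of width b_f.
M_n = T(d − a/2) = 932400 × (670 − 13.82) = 611.82 × 10⁶ N·mm.
M_n = 611.82 kN·m.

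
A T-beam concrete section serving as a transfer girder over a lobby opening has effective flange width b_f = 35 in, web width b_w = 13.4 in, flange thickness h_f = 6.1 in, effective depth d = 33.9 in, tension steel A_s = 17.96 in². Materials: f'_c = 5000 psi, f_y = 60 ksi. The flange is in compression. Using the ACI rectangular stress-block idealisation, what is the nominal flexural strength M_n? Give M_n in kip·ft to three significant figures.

Tension: T = A_s f_y = 17.96 × 60 = 1077.6 kips.
Try a within the flange: a = T/(0.85 f'_c b_f) = 1077.6/(0.85 × 5 × 35) = 7.244 in.
a = 7.244 > h_f = 6.1 in: the block extends into the web. Split into flange-overhang and web parts.
C_f = 0.85 f'_c (b_f − b_w) h_f = 0.85 × 5 × (35 − 13.4) × 6.1 = 560.0 kips.
Remaining web compression depth: a_w = (T − C_f)/(0.85 f'_c b_w) = (1077.6 − 560.0)/(0.85 × 5 × 13.4) = 9.089 in.
M_n = C_f(d − h_f/2) + (T − C_f)(d − a_w/2) = 560.0 × (33.9 − 3.05) + 517.6 × (33.9 − 4.5445) = 17276.0 + 15194.4 = 32470.4 kip·in.
M_n = 32470.4/12 = 2705.87 kip·ft.

M_n ≈ 2710 kip·ft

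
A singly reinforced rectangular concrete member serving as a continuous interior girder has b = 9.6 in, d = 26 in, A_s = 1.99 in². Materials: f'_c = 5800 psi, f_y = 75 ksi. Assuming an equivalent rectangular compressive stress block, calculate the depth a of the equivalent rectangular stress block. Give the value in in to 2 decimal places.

a ≈ 3.15 in

T = A_s f_y = 1.99 × 75 = 149.25 kips.
a = T/(0.85 f'_c b) = 149.25/(0.85 × 5.8 × 9.6) = 3.15 in.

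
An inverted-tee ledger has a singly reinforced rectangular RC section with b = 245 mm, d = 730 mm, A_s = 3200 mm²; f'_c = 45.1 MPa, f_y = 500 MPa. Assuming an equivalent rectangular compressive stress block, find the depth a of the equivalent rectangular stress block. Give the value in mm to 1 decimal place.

a ≈ 170.4 mm

T = A_s f_y = 3200 × 500 = 1600000 N = 1600 kN.
Setting C = 0.85 f'_c a b equal to T: a = 1600000/(0.85 × 45.1 × 245) = 170.4 mm.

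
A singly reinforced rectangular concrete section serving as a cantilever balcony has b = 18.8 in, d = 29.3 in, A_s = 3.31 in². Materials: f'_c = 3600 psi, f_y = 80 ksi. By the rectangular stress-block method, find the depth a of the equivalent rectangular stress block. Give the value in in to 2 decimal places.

a ≈ 4.60 in

T = A_s f_y = 3.31 × 80 = 264.8 kips.
a = T/(0.85 f'_c b) = 264.8/(0.85 × 3.6 × 18.8) = 4.60 in.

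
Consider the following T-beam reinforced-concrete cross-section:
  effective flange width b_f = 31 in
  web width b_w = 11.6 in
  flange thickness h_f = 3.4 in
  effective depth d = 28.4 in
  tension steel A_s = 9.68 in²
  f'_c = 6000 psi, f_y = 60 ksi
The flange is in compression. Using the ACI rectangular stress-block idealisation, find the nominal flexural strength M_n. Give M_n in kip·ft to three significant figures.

M_n ≈ 1280 kip·ft

Tension: T = A_s f_y = 9.68 × 60 = 580.8 kips.
Try a within the flange: a = T/(0.85 f'_c b_f) = 580.8/(0.85 × 6 × 31) = 3.674 in.
a = 3.674 > h_f = 3.4 in: the block extends into the web. Split into flange-overhang and web parts.
C_f = 0.85 f'_c (b_f − b_w) h_f = 0.85 × 6 × (31 − 11.6) × 3.4 = 336.4 kips.
Remaining web compression depth: a_w = (T − C_f)/(0.85 f'_c b_w) = (580.8 − 336.4)/(0.85 × 6 × 11.6) = 4.131 in.
M_n = C_f(d − h_f/2) + (T − C_f)(d − a_w/2) = 336.4 × (28.4 − 1.7) + 244.4 × (28.4 − 2.0655) = 8981.9 + 6436.2 = 15418.1 kip·in.
M_n = 15418.1/12 = 1284.84 kip·ft.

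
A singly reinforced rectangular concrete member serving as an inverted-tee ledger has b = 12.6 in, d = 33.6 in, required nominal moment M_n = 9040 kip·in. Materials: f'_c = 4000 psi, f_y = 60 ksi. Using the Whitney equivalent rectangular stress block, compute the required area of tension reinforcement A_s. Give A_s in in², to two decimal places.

From M_n = 0.85 f'_c a b (d − a/2):
a = d − √(d² − 2M_n/(0.85 f'_c b)) = 33.6 − √(33.6² − 2 × 9040/(0.85 × 4 × 12.6)) = 7.012 in.
A_s = 0.85 f'_c a b / f_y = 0.85 × 4 × 7.012 × 12.6 / 60 = 5.007 in².

A_s ≈ 5.01 in²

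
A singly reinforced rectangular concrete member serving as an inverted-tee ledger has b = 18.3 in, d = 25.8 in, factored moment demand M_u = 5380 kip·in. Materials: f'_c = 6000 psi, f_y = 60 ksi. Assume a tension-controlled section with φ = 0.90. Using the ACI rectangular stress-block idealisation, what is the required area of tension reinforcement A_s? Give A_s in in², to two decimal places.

M_n = M_u/φ = 5380/0.90 = 5977.78 kip·in.
From M_n = 0.85 f'_c a b (d − a/2):
a = d − √(d² − 2M_n/(0.85 f'_c b)) = 25.8 − √(25.8² − 2 × 5977.78/(0.85 × 6 × 18.3)) = 2.615 in.
A_s = 0.85 f'_c a b / f_y = 0.85 × 6 × 2.615 × 18.3 / 60 = 4.068 in².

A_s ≈ 4.07 in²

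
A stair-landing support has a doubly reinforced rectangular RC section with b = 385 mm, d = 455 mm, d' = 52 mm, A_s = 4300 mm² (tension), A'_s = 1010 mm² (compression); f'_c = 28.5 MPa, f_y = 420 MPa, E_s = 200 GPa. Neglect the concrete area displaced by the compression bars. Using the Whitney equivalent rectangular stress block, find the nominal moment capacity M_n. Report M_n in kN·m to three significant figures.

M_n ≈ 697 kN·m

Assume both tension and compression steel yield.
Net tension couple steel: A_s − A'_s = 3290 mm².
a = (A_s − A'_s) f_y / (0.85 f'_c b) = 1381800/(0.85 × 28.5 × 385) = 148.16 mm.
c = a/β₁ = 148.16/0.846 = 175.13 mm; ε'_s = 0.003(c − d')/c = 0.0021 ≥ f_y/E_s = 0.0021, so compression steel does yield.
M_n = (A_s − A'_s) f_y (d − a/2) + A'_s f_y (d − d') = [1381800 × (455 − 74.08) + 424200 × (455 − 52)] × 10⁻⁶ = 526.36 + 170.95 = 697.31 kN·m.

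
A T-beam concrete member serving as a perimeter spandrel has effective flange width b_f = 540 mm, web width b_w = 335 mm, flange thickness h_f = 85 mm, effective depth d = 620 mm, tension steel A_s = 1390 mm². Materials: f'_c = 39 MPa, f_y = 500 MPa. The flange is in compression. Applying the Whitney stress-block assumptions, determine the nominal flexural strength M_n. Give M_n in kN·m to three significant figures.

Tension: T = A_s f_y = 1390 × 500 = 695000 N.
Try a within the flange: a = T/(0.85 f'_c b_f) = 695000/(0.85 × 39 × 540) = 38.82 mm.
Since a = 38.82 ≤ h_f = 85 mm, the stress block lies entirely in the flange; analyse as a rectangular beam of width b_f.
M_n = T(d − a/2) = 695000 × (620 − 19.41) = 417.41 × 10⁶ N·mm.
M_n = 417.41 kN·m.

M_n ≈ 417 kN·m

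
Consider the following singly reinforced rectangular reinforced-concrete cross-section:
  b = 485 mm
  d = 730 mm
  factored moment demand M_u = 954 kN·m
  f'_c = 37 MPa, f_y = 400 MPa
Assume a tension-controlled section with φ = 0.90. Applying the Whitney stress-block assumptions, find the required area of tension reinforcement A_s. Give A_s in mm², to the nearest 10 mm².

M_n = M_u/φ = 954/0.90 = 1060 kN·m.
With M_n = 0.85 f'_c a b (d − a/2), solve the quadratic for a:
a = d − √(d² − 2M_n/(0.85 f'_c b)) = 730 − √(730² − 2 × 1060×10⁶/(0.85 × 37 × 485)) = 102.37 mm.
A_s = 0.85 f'_c a b / f_y = 0.85 × 37 × 102.37 × 485 / 400 = 3903.7 mm².

A_s ≈ 3900 mm²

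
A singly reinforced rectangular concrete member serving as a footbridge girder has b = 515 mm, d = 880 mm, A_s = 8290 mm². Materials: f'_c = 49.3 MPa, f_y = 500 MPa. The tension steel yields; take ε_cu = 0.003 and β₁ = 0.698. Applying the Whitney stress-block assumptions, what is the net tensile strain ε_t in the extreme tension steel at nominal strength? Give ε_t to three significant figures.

a = A_s f_y/(0.85 f'_c b) = 192.07 mm.
β₁ = 0.698, so c = a/β₁ = 192.07/0.698 = 275.17 mm.
From the linear strain diagram with ε_cu = 0.003: ε_t = 0.003 (d − c)/c = 0.003 × (880 − 275.17)/275.17 = 0.00659.
Since ε_t ≥ 0.005, the section is tension-controlled.

ε_t ≈ 0.00659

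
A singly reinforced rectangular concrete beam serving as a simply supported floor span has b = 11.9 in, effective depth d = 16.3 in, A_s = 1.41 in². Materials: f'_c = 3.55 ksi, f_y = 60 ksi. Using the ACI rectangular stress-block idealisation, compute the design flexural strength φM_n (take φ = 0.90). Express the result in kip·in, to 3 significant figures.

T = A_s f_y = 1.41 × 60 = 84.6 kips.
a = T/(0.85 f'_c b) = 84.6/(0.85 × 3.55 × 11.9) = 2.356 in.
M_n = T(d − a/2) = 84.6 × (16.3 − 1.178) = 1279.3 kip·in.
φM_n = 0.90 × 1279.3 = 1151.4 kip·in.

φM_n ≈ 1150 kip·in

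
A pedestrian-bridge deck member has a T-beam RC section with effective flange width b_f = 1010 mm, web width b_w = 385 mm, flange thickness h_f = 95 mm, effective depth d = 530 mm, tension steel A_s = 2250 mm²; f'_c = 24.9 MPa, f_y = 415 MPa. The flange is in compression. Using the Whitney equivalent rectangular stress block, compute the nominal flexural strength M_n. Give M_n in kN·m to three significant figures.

M_n ≈ 474 kN·m

Tension: T = A_s f_y = 2250 × 415 = 933750 N.
Try a within the flange: a = T/(0.85 f'_c b_f) = 933750/(0.85 × 24.9 × 1010) = 43.68 mm.
Since a = 43.68 ≤ h_f = 95 mm, the stress block lies entirely in the flange; analyse as a rectangular beam of width b_f.
M_n = T(d − a/2) = 933750 × (530 − 21.84) = 474.49 × 10⁶ N·mm.
M_n = 474.49 kN·m.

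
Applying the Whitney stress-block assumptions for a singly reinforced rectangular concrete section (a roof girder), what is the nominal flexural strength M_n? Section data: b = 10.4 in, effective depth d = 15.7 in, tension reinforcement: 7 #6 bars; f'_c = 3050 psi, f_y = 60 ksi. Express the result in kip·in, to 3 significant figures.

M_n ≈ 2270 kip·in

A_s = 7 × 0.44 = 3.08 in².
T = A_s f_y = 3.08 × 60 = 184.8 kips.
a = T/(0.85 f'_c b) = 184.8/(0.85 × 3.05 × 10.4) = 6.854 in.
M_n = T(d − a/2) = 184.8 × (15.7 − 3.427) = 2268.1 kip·in.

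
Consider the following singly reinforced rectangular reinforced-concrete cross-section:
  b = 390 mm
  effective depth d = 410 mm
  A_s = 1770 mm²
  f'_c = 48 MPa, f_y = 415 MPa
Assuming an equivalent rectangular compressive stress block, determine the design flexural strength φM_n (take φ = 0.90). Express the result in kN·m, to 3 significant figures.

T = A_s f_y = 1770 × 415 = 734550 N = 734.55 kN.
From C = T: a = T/(0.85 f'_c b) = 734550/(0.85 × 48 × 390) = 46.16 mm.
M_n = T(d − a/2) = 734.55 kN × (410 − 23.08) mm = 284.21 kN·m.
φM_n = 0.90 × 284.21 = 255.79 kN·m.

φM_n ≈ 256 kN·m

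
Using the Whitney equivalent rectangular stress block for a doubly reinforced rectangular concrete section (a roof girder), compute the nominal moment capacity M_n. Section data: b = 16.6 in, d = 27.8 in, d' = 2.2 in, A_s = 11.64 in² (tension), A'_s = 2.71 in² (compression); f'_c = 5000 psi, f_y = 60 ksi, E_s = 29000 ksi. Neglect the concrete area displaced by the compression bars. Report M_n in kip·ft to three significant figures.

M_n ≈ 1420 kip·ft

Assume both steels yield.
a = (A_s − A'_s) f_y/(0.85 f'_c b) = (11.64 − 2.71) × 60/(0.85 × 5 × 16.6) = 7.595 in.
c = a/β₁ = 7.595/0.8 = 9.494 in; ε'_s = 0.003(c − d')/c = 0.0023 ≥ ε_y = 0.0021, so the compression steel yields.
M_n = (A_s − A'_s) f_y (d − a/2) + A'_s f_y (d − d') = 535.8 × (27.8 − 3.7975) + 162.6 × (27.8 − 2.2) = 12860.5 + 4162.6 = 17023.1 kip·in = 17023.1/12 = 1418.59 kip·ft.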